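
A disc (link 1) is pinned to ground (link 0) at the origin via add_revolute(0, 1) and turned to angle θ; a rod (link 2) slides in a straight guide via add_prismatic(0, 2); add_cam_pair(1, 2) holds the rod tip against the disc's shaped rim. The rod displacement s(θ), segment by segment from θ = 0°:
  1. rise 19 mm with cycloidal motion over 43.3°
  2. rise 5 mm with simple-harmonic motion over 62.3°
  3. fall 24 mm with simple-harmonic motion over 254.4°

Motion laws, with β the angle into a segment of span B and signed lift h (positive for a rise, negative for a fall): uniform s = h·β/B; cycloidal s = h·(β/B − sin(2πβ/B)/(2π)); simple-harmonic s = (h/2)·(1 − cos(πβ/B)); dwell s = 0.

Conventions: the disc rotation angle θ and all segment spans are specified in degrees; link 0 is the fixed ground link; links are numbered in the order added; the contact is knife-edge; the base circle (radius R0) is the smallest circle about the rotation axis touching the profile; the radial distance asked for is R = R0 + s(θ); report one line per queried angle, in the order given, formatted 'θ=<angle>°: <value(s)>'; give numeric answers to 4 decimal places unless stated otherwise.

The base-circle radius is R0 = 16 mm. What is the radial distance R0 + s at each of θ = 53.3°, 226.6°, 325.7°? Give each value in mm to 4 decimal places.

segment 1 (0° to 43.3°, cycloidal, h = 19) is passed completely: s = 0.0000 + (19) = 19.0000
θ = 53.3° falls in segment 2 (43.3° to 105.6°, simple-harmonic, h = 5): β = 53.3 − 43.3 = 10°, B = 62.3°; Δs = 5/2·(1 − cos(π·0.1605)) = 0.3112; s = 19.0000 + 0.3112 = 19.3112
segment 2 (43.3° to 105.6°, simple-harmonic, h = 5) is passed completely: s = 19.0000 + (5) = 24.0000
θ = 226.6° falls in segment 3 (105.6° to 360°, simple-harmonic, h = -24): β = 226.6 − 105.6 = 121°, B = 254.4°; Δs = -24/2·(1 − cos(π·0.4756)) = -11.0821; s = 24.0000 − 11.0821 = 12.9179
θ = 325.7° falls in segment 3 (105.6° to 360°, simple-harmonic, h = -24): β = 325.7 − 105.6 = 220.1°, B = 254.4°; Δs = -24/2·(1 − cos(π·0.8652)) = -22.9395; s = 24.0000 − 22.9395 = 1.0605
θ=53.3°: R = R0 + s = 16 + 19.3112 = 35.3112
θ=226.6°: R = R0 + s = 16 + 12.9179 = 28.9179
θ=325.7°: R = R0 + s = 16 + 1.0605 = 17.0605

θ=53.3°: 35.3112
θ=226.6°: 28.9179
θ=325.7°: 17.0605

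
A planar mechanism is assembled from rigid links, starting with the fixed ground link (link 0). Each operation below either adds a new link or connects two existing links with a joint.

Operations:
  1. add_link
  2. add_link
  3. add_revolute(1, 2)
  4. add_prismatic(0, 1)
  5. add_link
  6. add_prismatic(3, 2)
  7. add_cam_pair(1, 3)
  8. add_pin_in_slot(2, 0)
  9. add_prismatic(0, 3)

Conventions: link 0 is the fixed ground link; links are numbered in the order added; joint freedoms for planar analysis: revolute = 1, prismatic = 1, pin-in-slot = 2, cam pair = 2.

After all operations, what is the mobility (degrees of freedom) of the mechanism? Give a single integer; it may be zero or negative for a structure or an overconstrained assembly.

(L,J1,J2)=(1,0,0); link0 fixed
link1: (2,0,0)
link2: (3,0,0)
R 1-2 [J1]: (3,1,0)
P 0-1 [J1]: (3,2,0)
link3: (4,2,0)
P 3-2 [J1]: (4,3,0)
C 1-3 [J2]: (4,3,1)
PS 2-0 [J2]: (4,3,2)
P 0-3 [J1]: (4,4,2)
Grübler: 3·3 − 2·4 − 2 = -1

M = -1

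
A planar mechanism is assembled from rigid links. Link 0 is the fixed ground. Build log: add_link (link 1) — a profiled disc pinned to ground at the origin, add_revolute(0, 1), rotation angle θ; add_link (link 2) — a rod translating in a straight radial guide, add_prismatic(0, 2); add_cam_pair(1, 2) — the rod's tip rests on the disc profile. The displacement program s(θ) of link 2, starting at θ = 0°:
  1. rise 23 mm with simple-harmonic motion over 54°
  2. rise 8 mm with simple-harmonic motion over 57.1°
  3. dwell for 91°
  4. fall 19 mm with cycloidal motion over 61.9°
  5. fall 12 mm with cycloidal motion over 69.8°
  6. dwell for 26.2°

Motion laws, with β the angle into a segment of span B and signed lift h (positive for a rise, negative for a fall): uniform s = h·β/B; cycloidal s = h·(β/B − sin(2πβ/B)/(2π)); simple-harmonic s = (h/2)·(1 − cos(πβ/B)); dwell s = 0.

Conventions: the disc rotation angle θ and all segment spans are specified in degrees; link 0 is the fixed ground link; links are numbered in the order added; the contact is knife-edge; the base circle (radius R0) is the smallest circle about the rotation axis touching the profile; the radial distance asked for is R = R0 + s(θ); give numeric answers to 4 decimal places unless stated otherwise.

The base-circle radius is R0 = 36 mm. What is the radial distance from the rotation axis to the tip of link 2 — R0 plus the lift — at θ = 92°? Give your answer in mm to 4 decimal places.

seg 1 [0°–54°] simple-harmonic, h=23: full span → s += 23 → s = 23.0000
seg 2 [54°–111.1°] simple-harmonic, h=8: θ=92° here. β=38, B=57.1. 8/2·(1 − cos(π·0.6655)) = 5.9873 → s = 28.9873
R = R0 + s = 36 + 28.9873 = 64.9873

64.9873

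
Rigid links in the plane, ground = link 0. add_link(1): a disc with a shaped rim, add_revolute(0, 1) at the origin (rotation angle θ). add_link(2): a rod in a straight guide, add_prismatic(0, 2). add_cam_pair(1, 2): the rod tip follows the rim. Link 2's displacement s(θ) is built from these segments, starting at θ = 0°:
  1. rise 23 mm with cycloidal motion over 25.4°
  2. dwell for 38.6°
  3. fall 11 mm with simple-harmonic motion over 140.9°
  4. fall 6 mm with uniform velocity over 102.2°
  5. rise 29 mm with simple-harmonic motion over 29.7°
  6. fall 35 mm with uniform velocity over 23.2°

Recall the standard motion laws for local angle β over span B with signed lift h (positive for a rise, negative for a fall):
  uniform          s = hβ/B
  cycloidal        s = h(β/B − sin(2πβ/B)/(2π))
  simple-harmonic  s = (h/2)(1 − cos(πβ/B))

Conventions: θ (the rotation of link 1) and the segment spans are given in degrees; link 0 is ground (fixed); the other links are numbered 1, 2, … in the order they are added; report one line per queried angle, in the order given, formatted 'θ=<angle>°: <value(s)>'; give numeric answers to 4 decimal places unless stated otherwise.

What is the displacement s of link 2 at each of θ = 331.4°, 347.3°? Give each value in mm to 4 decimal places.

segment 1 (0° to 25.4°, cycloidal, h = 23) is passed completely: s = 0.0000 + (23) = 23.0000
segment 2 (25.4° to 64°, dwell): s unchanged at 23.0000
segment 3 (64° to 204.9°, simple-harmonic, h = -11) is passed completely: s = 23.0000 + (-11) = 12.0000
segment 4 (204.9° to 307.1°, uniform, h = -6) is passed completely: s = 12.0000 + (-6) = 6.0000
θ = 331.4° falls in segment 5 (307.1° to 336.8°, simple-harmonic, h = 29): β = 331.4 − 307.1 = 24.3°, B = 29.7°; Δs = 29/2·(1 − cos(π·0.8182)) = 26.6982; s = 6.0000 + 26.6982 = 32.6982
segment 5 (307.1° to 336.8°, simple-harmonic, h = 29) is passed completely: s = 6.0000 + (29) = 35.0000
θ = 347.3° falls in segment 6 (336.8° to 360°, uniform, h = -35): β = 347.3 − 336.8 = 10.5°, B = 23.2°; Δs = -35·10.5/23.2 = -15.8405; s = 35.0000 − 15.8405 = 19.1595

θ=331.4°: 32.6982
θ=347.3°: 19.1595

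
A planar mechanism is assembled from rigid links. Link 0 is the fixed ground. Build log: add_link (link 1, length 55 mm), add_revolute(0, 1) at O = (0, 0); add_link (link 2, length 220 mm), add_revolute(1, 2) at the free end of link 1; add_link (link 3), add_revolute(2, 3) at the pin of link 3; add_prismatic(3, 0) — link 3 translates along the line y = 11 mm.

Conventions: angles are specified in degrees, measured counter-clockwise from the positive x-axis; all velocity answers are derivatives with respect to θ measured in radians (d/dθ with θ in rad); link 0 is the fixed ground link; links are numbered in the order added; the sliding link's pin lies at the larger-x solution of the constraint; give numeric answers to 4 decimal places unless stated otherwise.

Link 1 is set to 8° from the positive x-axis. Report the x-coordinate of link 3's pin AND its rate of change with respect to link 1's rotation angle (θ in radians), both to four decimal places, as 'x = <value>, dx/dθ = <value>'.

geometry: r = 55 mm, L = 220 mm, e = 11 mm
crank pin P = (r cos θ, r sin θ) = (54.464744, 7.654521)
h = r sin θ − e = 7.654521 − 11 = -3.345479
x = r cos θ + √(L² − h²) = 54.464744 + 219.974562 = 274.439305
dx/dθ = −r sin θ − h·r cos θ/√(L² − h²) (θ in radians; h = -3.345479) = -6.826194

x = 274.4393, dx/dθ = -6.8262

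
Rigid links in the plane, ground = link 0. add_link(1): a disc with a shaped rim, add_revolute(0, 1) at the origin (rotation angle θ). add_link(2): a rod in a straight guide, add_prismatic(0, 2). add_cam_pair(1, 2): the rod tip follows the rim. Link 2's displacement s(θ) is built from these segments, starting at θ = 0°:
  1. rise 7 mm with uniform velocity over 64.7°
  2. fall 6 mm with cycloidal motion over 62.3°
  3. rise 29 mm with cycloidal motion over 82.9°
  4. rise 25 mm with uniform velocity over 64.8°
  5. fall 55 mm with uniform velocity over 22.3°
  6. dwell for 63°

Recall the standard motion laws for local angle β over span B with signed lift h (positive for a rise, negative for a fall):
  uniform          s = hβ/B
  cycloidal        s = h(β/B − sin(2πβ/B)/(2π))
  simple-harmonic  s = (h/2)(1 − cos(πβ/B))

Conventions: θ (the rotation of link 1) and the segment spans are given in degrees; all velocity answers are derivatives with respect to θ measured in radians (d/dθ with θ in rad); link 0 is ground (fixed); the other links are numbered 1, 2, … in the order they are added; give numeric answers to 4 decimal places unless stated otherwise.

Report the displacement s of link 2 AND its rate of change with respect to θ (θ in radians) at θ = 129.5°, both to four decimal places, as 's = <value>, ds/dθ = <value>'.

segment 1 (0° to 64.7°, uniform, h = 7) is passed completely: s = 0.0000 + (7) = 7.0000
segment 2 (64.7° to 127°, cycloidal, h = -6) is passed completely: s = 7.0000 + (-6) = 1.0000
θ = 129.5° falls in segment 3 (127° to 209.9°, cycloidal, h = 29): β = 129.5 − 127 = 2.5°, B = 82.9°; Δs = 29·(0.0302 − sin(2π·0.0302)/(2π)) = 0.0052; s = 1.0000 + 0.0052 = 1.0052
velocity in seg [127°–209.9°] (cycloidal), θ in radians: β = 2.5° = 0.0436 rad, B = 82.9° = 1.4469 rad; ds/dθ = (h/B)(1 − cos(2πβ/B)) = (29/1.4469)(1 − cos(2π·0.0302)) = 0.358729 mm/rad

s = 1.0052, ds/dθ = 0.3587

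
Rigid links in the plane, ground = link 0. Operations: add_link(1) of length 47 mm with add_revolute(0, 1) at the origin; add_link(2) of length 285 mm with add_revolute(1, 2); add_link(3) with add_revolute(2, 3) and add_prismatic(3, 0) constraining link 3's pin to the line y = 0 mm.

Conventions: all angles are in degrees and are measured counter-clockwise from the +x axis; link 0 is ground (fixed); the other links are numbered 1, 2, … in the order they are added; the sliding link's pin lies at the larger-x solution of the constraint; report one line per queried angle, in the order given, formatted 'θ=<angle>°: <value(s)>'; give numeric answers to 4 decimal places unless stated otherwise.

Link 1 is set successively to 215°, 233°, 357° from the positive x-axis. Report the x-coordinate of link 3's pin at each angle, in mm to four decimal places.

geometry: r = 47 mm, L = 285 mm, e = 0 mm
θ=215°: crank pin P = (r cos θ, r sin θ) = (-38.500146, -26.958093)
θ=215°: h = r sin θ − e = -26.958093 − 0 = -26.958093
θ=215°: x = r cos θ + √(L² − h²) = -38.500146 + 283.722155 = 245.222009
θ=233°: crank pin P = (r cos θ, r sin θ) = (-28.285306, -37.535869)
θ=233°: h = r sin θ − e = -37.535869 − 0 = -37.535869
θ=233°: x = r cos θ + √(L² − h²) = -28.285306 + 282.517360 = 254.232054
θ=357°: crank pin P = (r cos θ, r sin θ) = (46.935588, -2.459790)
θ=357°: h = r sin θ − e = -2.459790 − 0 = -2.459790
θ=357°: x = r cos θ + √(L² − h²) = 46.935588 + 284.989385 = 331.924973

θ=215°: 245.2220
θ=233°: 254.2321
θ=357°: 331.9250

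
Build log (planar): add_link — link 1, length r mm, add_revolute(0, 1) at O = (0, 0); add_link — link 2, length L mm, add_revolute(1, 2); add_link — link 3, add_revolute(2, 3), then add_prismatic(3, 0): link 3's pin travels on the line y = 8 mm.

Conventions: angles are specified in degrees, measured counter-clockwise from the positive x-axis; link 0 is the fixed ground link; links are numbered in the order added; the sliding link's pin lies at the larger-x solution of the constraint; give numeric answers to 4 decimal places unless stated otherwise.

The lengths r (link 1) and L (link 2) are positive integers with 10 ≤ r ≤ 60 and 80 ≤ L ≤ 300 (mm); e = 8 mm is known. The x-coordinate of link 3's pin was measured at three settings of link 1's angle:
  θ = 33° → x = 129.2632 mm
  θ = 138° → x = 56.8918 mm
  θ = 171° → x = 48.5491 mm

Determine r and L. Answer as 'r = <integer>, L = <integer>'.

constraint per measurement: (x − r cos θ)² + (r sin θ − e)² = L²
subtracting the θ₁ and θ₂ equations cancels the r² and L² terms:
r = (x₁² − x₂²) / (2[(x₁cos θ₁ + e sin θ₁) − (x₂cos θ₂ + e sin θ₂)]) = 45.0000 → r = 45
L² = (x₁ − r cos θ₁)² + (r sin θ₁ − e)² = 8649.0030 → L = 93.0000 → L = 93
check at θ₃=171°: x = 48.5491 (printed 48.5491) ✓

r = 45, L = 93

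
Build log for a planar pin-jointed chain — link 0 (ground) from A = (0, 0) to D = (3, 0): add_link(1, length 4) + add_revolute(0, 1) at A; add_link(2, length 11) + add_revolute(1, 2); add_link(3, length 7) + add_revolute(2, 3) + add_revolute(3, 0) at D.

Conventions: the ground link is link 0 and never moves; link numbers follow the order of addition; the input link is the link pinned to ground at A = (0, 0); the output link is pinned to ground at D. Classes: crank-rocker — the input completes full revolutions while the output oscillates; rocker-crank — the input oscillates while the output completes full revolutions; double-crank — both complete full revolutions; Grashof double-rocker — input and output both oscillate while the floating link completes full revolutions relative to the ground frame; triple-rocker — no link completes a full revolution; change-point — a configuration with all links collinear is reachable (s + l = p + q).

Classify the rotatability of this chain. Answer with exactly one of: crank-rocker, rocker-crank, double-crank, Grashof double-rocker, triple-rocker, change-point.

lengths: ground=3, input=4, coupler=11, output=7
sorted: s=3 (shortest), l=11 (longest), p+q=11
s + l = 14 vs p + q = 11
s + l > p + q → non-Grashof → no link fully rotates → triple-rocker

triple-rocker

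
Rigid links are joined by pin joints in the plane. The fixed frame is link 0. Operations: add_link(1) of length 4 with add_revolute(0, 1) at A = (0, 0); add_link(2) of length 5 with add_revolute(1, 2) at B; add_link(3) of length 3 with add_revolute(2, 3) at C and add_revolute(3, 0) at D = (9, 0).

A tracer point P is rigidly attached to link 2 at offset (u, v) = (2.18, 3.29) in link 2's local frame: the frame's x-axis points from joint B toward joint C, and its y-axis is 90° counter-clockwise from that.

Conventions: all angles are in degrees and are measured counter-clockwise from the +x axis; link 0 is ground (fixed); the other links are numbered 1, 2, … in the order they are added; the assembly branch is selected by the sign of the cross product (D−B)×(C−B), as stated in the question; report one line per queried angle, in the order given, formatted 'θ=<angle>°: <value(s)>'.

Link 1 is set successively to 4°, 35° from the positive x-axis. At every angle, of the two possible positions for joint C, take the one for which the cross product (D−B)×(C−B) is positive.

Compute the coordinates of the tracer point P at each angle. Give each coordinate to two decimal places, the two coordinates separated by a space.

A=(0,0), D=(9.00,0)
θ=4°: B = A + 4.00·(cos4°, sin4°) = (3.9903, 0.2790)
θ=4°: |BD| = 5.0175
θ=4°: circle(B,5.00) ∩ circle(D,3.00): a=4.1032, h=2.8573
θ=4°:   candidates: C₊=(8.2460,2.9037) cross=14.336; C₋=(7.9282,-2.8020) cross=-14.336
θ=4°:   branch + wants cross > 0 → take C=(8.2460,2.9037) (cross=14.336)
θ=4°: ex = (C−B)/|BC| = (0.8511,0.5249); ey = (-0.5249,0.8511)
θ=4°: P = B + 2.18·ex + 3.29·ey = (4.1187,4.2236)
θ=35°: B = A + 4.00·(cos35°, sin35°) = (3.2766, 2.2943)
θ=35°: |BD| = 6.1661
θ=35°: circle(B,5.00) ∩ circle(D,3.00): a=4.3805, h=2.4107
θ=35°:   candidates: C₊=(8.2395,2.9020) cross=14.865; C₋=(6.4456,-1.5732) cross=-14.865
θ=35°:   branch + wants cross > 0 → take C=(8.2395,2.9020) (cross=14.865)
θ=35°: ex = (C−B)/|BC| = (0.9926,0.1215); ey = (-0.1215,0.9926)
θ=35°: P = B + 2.18·ex + 3.29·ey = (5.0406,5.8249)

θ=4°: 4.12 4.22
θ=35°: 5.04 5.82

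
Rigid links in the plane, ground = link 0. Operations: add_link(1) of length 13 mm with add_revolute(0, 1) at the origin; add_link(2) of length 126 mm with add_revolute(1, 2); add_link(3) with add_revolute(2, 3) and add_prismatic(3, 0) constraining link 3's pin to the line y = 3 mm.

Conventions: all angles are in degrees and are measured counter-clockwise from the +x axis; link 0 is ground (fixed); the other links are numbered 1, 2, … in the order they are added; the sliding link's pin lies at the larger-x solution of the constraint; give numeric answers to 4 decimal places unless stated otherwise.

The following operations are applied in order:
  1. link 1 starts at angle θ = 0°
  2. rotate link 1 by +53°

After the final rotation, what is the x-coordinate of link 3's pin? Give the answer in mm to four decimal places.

geometry: r = 13 mm, L = 126 mm, e = 3 mm; θ starts at 0°
rotate link 1 by +53°: θ ← 0° +53° = 53°
crank pin P = (r cos θ, r sin θ) = (7.823595, 10.382262)
h = r sin θ − e = 10.382262 − 3 = 7.382262
x = r cos θ + √(L² − h²) = 7.823595 + 125.783553 = 133.607148

133.6071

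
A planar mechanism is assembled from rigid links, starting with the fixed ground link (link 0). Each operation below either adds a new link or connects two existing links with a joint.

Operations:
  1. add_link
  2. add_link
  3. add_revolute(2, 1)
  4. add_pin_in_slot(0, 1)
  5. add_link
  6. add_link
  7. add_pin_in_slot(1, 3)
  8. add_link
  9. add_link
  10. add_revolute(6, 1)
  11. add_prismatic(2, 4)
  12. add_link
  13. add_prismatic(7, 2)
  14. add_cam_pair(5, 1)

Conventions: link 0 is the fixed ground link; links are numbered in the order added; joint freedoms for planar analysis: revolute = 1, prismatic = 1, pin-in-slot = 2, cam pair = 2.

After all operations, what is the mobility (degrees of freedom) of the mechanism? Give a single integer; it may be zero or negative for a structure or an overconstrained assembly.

(L,J1,J2)=(1,0,0); link0 fixed
link1: (2,0,0)
link2: (3,0,0)
R 2-1 [J1]: (3,1,0)
PS 0-1 [J2]: (3,1,1)
link3: (4,1,1)
link4: (5,1,1)
PS 1-3 [J2]: (5,1,2)
link5: (6,1,2)
link6: (7,1,2)
R 6-1 [J1]: (7,2,2)
P 2-4 [J1]: (7,3,2)
link7: (8,3,2)
P 7-2 [J1]: (8,4,2)
C 5-1 [J2]: (8,4,3)
Grübler: 3·7 − 2·4 − 3 = 10

M = 10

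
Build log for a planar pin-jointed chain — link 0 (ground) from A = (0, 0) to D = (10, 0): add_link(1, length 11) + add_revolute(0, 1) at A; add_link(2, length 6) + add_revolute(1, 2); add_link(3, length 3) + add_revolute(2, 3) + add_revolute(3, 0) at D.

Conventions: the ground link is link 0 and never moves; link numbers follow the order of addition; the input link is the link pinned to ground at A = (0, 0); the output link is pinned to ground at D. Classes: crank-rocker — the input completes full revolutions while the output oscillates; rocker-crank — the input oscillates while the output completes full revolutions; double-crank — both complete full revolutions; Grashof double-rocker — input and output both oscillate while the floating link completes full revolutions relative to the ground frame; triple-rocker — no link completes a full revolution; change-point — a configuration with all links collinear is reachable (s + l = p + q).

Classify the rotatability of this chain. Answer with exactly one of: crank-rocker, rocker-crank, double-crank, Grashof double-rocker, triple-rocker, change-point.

lengths: ground=10, input=11, coupler=6, output=3
sorted: s=3 (shortest), l=11 (longest), p+q=16
s + l = 14 vs p + q = 16
s + l < p + q (Grashof) with shortest = output link → rocker-crank

rocker-crank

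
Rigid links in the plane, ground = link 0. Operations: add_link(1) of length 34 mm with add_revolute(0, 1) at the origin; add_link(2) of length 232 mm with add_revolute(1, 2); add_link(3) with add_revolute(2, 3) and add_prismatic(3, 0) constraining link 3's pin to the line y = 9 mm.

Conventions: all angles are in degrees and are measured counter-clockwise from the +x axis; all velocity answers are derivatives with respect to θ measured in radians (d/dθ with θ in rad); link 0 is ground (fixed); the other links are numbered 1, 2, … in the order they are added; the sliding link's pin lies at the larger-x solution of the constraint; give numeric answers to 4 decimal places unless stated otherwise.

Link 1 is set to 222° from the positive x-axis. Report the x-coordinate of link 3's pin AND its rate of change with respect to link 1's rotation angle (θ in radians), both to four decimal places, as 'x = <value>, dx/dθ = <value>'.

geometry: r = 34 mm, L = 232 mm, e = 9 mm
crank pin P = (r cos θ, r sin θ) = (-25.266924, -22.750441)
h = r sin θ − e = -22.750441 − 9 = -31.750441
x = r cos θ + √(L² − h²) = -25.266924 + 229.817122 = 204.550198
dx/dθ = −r sin θ − h·r cos θ/√(L² − h²) (θ in radians; h = -31.750441) = 19.259683

x = 204.5502, dx/dθ = 19.2597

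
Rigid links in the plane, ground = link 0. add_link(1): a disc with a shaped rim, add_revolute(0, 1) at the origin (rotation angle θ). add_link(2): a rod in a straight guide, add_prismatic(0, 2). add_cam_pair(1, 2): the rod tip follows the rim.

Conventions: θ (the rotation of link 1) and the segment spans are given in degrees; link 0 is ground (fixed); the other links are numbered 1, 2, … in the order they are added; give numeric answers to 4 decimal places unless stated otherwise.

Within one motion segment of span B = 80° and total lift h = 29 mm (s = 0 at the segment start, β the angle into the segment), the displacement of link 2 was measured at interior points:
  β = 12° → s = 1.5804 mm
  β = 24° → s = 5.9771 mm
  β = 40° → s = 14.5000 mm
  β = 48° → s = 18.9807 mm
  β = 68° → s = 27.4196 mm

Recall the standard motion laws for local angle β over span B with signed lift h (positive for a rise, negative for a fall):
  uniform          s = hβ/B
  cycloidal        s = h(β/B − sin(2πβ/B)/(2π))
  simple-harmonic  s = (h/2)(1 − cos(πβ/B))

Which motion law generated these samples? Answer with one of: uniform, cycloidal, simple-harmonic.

candidates at β/B = r: uniform s = h·r (linear in β); cycloidal s = h·(r − sin(2πr)/(2π)); simple-harmonic s = (h/2)(1 − cos(πr))
β=12°: printed 1.5804 | uniform 4.3500, cycloidal 0.6160, simple-harmonic 1.5804
β=24°: printed 5.9771 | uniform 8.7000, cycloidal 4.3104, simple-harmonic 5.9771
β=40°: printed 14.5000 | uniform 14.5000, cycloidal 14.5000, simple-harmonic 14.5000
β=48°: printed 18.9807 | uniform 17.4000, cycloidal 20.1129, simple-harmonic 18.9807
β=68°: printed 27.4196 | uniform 24.6500, cycloidal 28.3840, simple-harmonic 27.4196
only one law matches every sample → simple-harmonic

simple-harmonic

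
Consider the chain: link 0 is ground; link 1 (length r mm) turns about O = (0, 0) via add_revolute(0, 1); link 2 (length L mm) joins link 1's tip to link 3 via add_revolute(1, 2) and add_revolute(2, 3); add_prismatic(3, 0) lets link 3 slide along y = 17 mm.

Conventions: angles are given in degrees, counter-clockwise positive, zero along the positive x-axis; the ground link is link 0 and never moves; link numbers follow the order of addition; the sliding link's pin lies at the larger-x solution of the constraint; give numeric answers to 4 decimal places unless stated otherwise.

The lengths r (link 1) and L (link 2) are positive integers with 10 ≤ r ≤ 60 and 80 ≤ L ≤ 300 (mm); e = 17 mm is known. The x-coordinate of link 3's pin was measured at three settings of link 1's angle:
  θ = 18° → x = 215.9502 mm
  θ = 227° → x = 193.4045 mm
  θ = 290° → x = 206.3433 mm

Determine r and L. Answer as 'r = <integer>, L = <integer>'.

constraint per measurement: (x − r cos θ)² + (r sin θ − e)² = L²
subtracting the θ₁ and θ₂ equations cancels the r² and L² terms:
r = (x₁² − x₂²) / (2[(x₁cos θ₁ + e sin θ₁) − (x₂cos θ₂ + e sin θ₂)]) = 13.0000 → r = 13
L² = (x₁ − r cos θ₁)² + (r sin θ₁ − e)² = 41616.0014 → L = 204.0000 → L = 204
check at θ₃=290°: x = 206.3433 (printed 206.3433) ✓

r = 13, L = 204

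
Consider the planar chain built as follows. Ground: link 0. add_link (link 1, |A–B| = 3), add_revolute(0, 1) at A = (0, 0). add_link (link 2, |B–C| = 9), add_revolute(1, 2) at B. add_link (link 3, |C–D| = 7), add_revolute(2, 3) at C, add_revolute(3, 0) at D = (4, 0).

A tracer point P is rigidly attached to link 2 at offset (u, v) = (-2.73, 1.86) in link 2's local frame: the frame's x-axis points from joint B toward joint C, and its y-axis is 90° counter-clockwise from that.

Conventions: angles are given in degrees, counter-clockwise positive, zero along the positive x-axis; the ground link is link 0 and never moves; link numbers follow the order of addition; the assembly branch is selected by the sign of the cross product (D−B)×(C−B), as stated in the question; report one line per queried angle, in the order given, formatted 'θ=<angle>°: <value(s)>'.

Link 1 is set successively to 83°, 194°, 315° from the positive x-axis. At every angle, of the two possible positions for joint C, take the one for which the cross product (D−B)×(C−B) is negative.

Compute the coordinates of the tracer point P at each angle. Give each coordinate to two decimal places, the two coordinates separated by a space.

A=(0,0), D=(4.00,0)
θ=83°: B = A + 3.00·(cos83°, sin83°) = (0.3656, 2.9776)
θ=83°: |BD| = 4.6984
θ=83°: circle(B,9.00) ∩ circle(D,7.00): a=5.7546, h=6.9199
θ=83°:   candidates: C₊=(9.2025,4.6834) cross=32.512; C₋=(0.4315,-6.0221) cross=-32.512
θ=83°:   branch - wants cross < 0 → take C=(0.4315,-6.0221) (cross=-32.512)
θ=83°: ex = (C−B)/|BC| = (0.0073,-1.0000); ey = (1.0000,0.0073)
θ=83°: P = B + -2.73·ex + 1.86·ey = (2.2056,5.7212)
θ=194°: B = A + 3.00·(cos194°, sin194°) = (-2.9109, -0.7258)
θ=194°: |BD| = 6.9489
θ=194°: circle(B,9.00) ∩ circle(D,7.00): a=5.7770, h=6.9012
θ=194°:   candidates: C₊=(2.1137,6.7411) cross=47.956; C₋=(3.5553,-6.9859) cross=-47.956
θ=194°:   branch - wants cross < 0 → take C=(3.5553,-6.9859) (cross=-47.956)
θ=194°: ex = (C−B)/|BC| = (0.7185,-0.6956); ey = (0.6956,0.7185)
θ=194°: P = B + -2.73·ex + 1.86·ey = (-3.5785,2.5095)
θ=315°: B = A + 3.00·(cos315°, sin315°) = (2.1213, -2.1213)
θ=315°: |BD| = 2.8336
θ=315°: circle(B,9.00) ∩ circle(D,7.00): a=7.0633, h=5.5776
θ=315°:   candidates: C₊=(2.6287,6.8644) cross=15.805; C₋=(10.9798,-0.5315) cross=-15.805
θ=315°:   branch - wants cross < 0 → take C=(10.9798,-0.5315) (cross=-15.805)
θ=315°: ex = (C−B)/|BC| = (0.9843,0.1766); ey = (-0.1766,0.9843)
θ=315°: P = B + -2.73·ex + 1.86·ey = (-0.8943,-0.7728)

θ=83°: 2.21 5.72
θ=194°: -3.58 2.51
θ=315°: -0.89 -0.77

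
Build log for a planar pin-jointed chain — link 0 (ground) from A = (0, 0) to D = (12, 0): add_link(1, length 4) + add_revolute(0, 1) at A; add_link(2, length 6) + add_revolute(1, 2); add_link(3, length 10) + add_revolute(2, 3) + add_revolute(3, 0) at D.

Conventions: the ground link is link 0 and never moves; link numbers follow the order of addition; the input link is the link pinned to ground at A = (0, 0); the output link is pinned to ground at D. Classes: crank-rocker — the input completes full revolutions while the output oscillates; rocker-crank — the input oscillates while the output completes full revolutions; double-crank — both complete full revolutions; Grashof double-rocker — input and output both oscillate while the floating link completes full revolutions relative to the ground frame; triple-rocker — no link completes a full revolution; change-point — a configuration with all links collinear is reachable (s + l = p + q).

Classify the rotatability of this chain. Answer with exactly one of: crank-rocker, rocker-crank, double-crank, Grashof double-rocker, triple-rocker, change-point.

lengths: ground=12, input=4, coupler=6, output=10
sorted: s=4 (shortest), l=12 (longest), p+q=16
s + l = 16 vs p + q = 16
s + l = p + q → change-point (collinear configuration reachable)

change-point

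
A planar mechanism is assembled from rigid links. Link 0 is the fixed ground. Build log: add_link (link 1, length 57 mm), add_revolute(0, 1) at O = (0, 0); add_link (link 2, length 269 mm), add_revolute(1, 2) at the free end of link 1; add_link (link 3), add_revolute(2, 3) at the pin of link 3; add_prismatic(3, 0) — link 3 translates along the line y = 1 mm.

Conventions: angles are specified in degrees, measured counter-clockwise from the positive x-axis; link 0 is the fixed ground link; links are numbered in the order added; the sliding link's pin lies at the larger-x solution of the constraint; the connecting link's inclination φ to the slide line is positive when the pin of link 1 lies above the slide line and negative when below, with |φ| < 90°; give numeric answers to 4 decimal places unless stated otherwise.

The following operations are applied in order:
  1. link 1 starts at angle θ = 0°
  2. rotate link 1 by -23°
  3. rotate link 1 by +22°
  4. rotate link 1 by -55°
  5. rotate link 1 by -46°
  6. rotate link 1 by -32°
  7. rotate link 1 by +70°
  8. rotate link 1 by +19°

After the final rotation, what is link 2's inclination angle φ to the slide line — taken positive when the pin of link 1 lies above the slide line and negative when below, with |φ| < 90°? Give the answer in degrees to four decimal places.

geometry: r = 57 mm, L = 269 mm, e = 1 mm; θ starts at 0°
rotate link 1 by -23°: θ ← 0° -23° = -23°
rotate link 1 by +22°: θ ← -23° +22° = -1°
rotate link 1 by -55°: θ ← -1° -55° = -56°
rotate link 1 by -46°: θ ← -56° -46° = -102°
rotate link 1 by -32°: θ ← -102° -32° = -134°
rotate link 1 by +70°: θ ← -134° +70° = -64°
rotate link 1 by +19°: θ ← -64° +19° = -45°
h = r sin θ − e = -40.305087 − 1 = -41.305087
sin φ = h / L = -41.305087 / 269 = -0.15355051
φ = arcsin(-0.15355051) = -8.832740°

-8.8327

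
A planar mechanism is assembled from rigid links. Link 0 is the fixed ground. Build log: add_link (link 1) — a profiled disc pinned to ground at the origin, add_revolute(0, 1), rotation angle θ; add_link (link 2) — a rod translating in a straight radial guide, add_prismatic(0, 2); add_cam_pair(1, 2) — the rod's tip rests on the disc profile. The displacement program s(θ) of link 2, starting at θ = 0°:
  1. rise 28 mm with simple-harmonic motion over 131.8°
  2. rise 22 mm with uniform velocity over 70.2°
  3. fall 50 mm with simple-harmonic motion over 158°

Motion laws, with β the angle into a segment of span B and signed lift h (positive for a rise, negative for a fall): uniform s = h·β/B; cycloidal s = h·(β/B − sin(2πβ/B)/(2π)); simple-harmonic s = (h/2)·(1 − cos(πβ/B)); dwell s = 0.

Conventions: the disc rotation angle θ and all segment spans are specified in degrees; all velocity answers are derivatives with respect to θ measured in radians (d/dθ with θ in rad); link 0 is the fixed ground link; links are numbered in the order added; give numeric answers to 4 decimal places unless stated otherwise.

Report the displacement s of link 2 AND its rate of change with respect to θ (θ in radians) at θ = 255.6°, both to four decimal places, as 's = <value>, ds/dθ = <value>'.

seg 1 [0°–131.8°] simple-harmonic, h=28: full span → s += 28 → s = 28.0000
seg 2 [131.8°–202°] uniform, h=22: full span → s += 22 → s = 50.0000
seg 3 [202°–360°] simple-harmonic, h=-50: θ=255.6° here. β=53.6, B=158. -50/2·(1 − cos(π·0.3392)) = -12.9039 → s = 37.0961
velocity in seg [202°–360°] (simple-harmonic), θ in radians: β = 53.6° = 0.9355 rad, B = 158° = 2.7576 rad; ds/dθ = (πh/(2B)) sin(πβ/B) = (π·(-50)/(2·2.7576)) sin(π·0.3392) = -24.925292 mm/rad

s = 37.0961, ds/dθ = -24.9253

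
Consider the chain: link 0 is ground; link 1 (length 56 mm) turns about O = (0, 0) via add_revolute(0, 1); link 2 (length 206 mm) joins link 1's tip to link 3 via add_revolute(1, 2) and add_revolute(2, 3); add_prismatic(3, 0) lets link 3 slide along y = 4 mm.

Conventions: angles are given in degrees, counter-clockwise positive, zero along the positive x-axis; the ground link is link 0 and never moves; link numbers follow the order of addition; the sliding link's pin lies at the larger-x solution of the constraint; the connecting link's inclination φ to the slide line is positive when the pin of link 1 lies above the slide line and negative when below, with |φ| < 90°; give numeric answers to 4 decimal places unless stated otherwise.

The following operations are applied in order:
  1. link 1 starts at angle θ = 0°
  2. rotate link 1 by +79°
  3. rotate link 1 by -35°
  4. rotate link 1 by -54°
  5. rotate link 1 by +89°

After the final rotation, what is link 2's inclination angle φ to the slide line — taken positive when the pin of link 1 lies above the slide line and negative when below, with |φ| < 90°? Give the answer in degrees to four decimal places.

geometry: r = 56 mm, L = 206 mm, e = 4 mm; θ starts at 0°
rotate link 1 by +79°: θ ← 0° +79° = 79°
rotate link 1 by -35°: θ ← 79° -35° = 44°
rotate link 1 by -54°: θ ← 44° -54° = -10°
rotate link 1 by +89°: θ ← -10° +89° = 79°
h = r sin θ − e = 54.971122 − 4 = 50.971122
sin φ = h / L = 50.971122 / 206 = 0.24743263
φ = arcsin(0.24743263) = 14.325640°

14.3256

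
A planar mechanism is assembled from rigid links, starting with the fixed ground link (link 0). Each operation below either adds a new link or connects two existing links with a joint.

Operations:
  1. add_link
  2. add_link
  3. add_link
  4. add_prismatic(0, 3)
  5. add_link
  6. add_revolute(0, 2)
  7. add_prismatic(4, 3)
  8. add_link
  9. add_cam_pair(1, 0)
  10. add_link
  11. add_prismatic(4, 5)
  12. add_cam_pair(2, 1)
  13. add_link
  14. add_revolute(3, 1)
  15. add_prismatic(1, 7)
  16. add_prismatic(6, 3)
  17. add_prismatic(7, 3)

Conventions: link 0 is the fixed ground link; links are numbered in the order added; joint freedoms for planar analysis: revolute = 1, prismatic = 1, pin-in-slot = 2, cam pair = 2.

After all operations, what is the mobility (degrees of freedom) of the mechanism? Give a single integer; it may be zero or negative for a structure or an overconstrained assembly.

(L,J1,J2)=(1,0,0); link0 fixed
link1: (2,0,0)
link2: (3,0,0)
link3: (4,0,0)
P 0-3 [J1]: (4,1,0)
link4: (5,1,0)
R 0-2 [J1]: (5,2,0)
P 4-3 [J1]: (5,3,0)
link5: (6,3,0)
C 1-0 [J2]: (6,3,1)
link6: (7,3,1)
P 4-5 [J1]: (7,4,1)
C 2-1 [J2]: (7,4,2)
link7: (8,4,2)
R 3-1 [J1]: (8,5,2)
P 1-7 [J1]: (8,6,2)
P 6-3 [J1]: (8,7,2)
P 7-3 [J1]: (8,8,2)
Grübler: 3·7 − 2·8 − 2 = 3

M = 3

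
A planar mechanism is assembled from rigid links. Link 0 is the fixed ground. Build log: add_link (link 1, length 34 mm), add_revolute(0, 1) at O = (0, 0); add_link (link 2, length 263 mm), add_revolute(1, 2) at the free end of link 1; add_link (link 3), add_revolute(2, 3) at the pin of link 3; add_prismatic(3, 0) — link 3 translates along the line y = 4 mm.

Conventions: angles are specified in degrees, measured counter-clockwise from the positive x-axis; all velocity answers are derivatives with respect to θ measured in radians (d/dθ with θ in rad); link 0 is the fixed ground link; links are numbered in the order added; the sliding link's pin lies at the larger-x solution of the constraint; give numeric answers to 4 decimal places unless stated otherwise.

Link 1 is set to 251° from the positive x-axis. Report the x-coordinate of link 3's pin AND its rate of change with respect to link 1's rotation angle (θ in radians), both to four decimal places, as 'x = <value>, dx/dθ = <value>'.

geometry: r = 34 mm, L = 263 mm, e = 4 mm
crank pin P = (r cos θ, r sin θ) = (-11.069317, -32.147632)
h = r sin θ − e = -32.147632 − 4 = -36.147632
x = r cos θ + √(L² − h²) = -11.069317 + 260.504028 = 249.434711
dx/dθ = −r sin θ − h·r cos θ/√(L² − h²) (θ in radians; h = -36.147632) = 30.611649

x = 249.4347, dx/dθ = 30.6116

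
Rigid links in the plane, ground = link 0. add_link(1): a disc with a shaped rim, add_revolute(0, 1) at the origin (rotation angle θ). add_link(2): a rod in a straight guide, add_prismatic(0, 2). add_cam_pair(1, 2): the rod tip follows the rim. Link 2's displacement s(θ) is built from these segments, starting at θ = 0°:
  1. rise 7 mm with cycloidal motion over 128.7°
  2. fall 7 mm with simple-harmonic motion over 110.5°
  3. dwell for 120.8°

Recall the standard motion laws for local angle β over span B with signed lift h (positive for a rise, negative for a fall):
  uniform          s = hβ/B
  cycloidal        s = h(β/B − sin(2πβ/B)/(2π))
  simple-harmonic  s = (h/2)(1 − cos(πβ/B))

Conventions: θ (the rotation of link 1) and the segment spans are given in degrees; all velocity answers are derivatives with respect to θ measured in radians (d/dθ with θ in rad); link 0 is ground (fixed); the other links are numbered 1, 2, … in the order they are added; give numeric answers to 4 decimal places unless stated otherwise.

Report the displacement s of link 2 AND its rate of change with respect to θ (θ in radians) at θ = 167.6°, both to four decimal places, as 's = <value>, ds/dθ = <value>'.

segment 1 (0° to 128.7°, cycloidal, h = 7) is passed completely: s = 0.0000 + (7) = 7.0000
θ = 167.6° falls in segment 2 (128.7° to 239.2°, simple-harmonic, h = -7): β = 167.6 − 128.7 = 38.9°, B = 110.5°; Δs = -7/2·(1 − cos(π·0.3520)) = -1.9310; s = 7.0000 − 1.9310 = 5.0690
velocity in seg [128.7°–239.2°] (simple-harmonic), θ in radians: β = 38.9° = 0.6789 rad, B = 110.5° = 1.9286 rad; ds/dθ = (πh/(2B)) sin(πβ/B) = (π·(-7)/(2·1.9286)) sin(π·0.3520) = -5.096400 mm/rad

s = 5.0690, ds/dθ = -5.0964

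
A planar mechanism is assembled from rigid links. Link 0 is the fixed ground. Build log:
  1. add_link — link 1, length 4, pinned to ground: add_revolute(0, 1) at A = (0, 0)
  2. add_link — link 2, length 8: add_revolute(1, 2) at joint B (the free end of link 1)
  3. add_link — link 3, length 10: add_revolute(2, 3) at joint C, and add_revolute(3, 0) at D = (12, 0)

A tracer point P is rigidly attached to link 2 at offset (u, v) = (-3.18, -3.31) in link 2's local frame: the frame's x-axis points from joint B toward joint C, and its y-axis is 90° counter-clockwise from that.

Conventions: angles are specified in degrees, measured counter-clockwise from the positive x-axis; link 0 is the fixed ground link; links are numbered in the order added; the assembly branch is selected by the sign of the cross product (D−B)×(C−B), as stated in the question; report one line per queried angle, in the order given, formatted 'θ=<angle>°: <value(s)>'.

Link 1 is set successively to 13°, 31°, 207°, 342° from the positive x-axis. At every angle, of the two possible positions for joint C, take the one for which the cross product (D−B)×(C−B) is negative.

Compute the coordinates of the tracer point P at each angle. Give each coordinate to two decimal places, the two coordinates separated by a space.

A=(0,0), D=(12.00,0)
θ=13°: B = A + 4.00·(cos13°, sin13°) = (3.8975, 0.8998)
θ=13°: |BD| = 8.1523
θ=13°: circle(B,8.00) ∩ circle(D,10.00): a=1.8682, h=7.7788
θ=13°:   candidates: C₊=(6.6128,8.4249) cross=63.415; C₋=(4.8957,-7.0377) cross=-63.415
θ=13°:   branch - wants cross < 0 → take C=(4.8957,-7.0377) (cross=-63.415)
θ=13°: ex = (C−B)/|BC| = (0.1248,-0.9922); ey = (0.9922,0.1248)
θ=13°: P = B + -3.18·ex + -3.31·ey = (0.2166,3.6419)
θ=31°: B = A + 4.00·(cos31°, sin31°) = (3.4287, 2.0602)
θ=31°: |BD| = 8.8154
θ=31°: circle(B,8.00) ∩ circle(D,10.00): a=2.3658, h=7.6422
θ=31°:   candidates: C₊=(7.5150,8.9378) cross=67.369; C₋=(3.9430,-5.9233) cross=-67.369
θ=31°:   branch - wants cross < 0 → take C=(3.9430,-5.9233) (cross=-67.369)
θ=31°: ex = (C−B)/|BC| = (0.0643,-0.9979); ey = (0.9979,0.0643)
θ=31°: P = B + -3.18·ex + -3.31·ey = (-0.0789,5.0208)
θ=207°: B = A + 4.00·(cos207°, sin207°) = (-3.5640, -1.8160)
θ=207°: |BD| = 15.6696
θ=207°: circle(B,8.00) ∩ circle(D,10.00): a=6.6861, h=4.3928
θ=207°:   candidates: C₊=(2.5679,3.3220) cross=68.833; C₋=(3.5861,-5.4043) cross=-68.833
θ=207°:   branch - wants cross < 0 → take C=(3.5861,-5.4043) (cross=-68.833)
θ=207°: ex = (C−B)/|BC| = (0.8938,-0.4485); ey = (0.4485,0.8938)
θ=207°: P = B + -3.18·ex + -3.31·ey = (-7.8909,-3.3480)
θ=342°: B = A + 4.00·(cos342°, sin342°) = (3.8042, -1.2361)
θ=342°: |BD| = 8.2885
θ=342°: circle(B,8.00) ∩ circle(D,10.00): a=1.9725, h=7.7530
θ=342°:   candidates: C₊=(4.5985,6.7244) cross=64.260; C₋=(6.9109,-8.6082) cross=-64.260
θ=342°:   branch - wants cross < 0 → take C=(6.9109,-8.6082) (cross=-64.260)
θ=342°: ex = (C−B)/|BC| = (0.3883,-0.9215); ey = (0.9215,0.3883)
θ=342°: P = B + -3.18·ex + -3.31·ey = (-0.4809,0.4090)

θ=13°: 0.22 3.64
θ=31°: -0.08 5.02
θ=207°: -7.89 -3.35
θ=342°: -0.48 0.41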